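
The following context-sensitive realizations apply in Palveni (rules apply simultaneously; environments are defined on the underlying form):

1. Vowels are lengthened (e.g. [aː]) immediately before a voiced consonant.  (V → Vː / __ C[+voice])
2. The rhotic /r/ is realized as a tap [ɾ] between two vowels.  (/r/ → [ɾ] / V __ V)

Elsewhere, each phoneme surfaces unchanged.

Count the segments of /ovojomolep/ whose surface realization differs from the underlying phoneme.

4

Segments that undergo a rule: /o/ → [oː] (rule 1); /o/ → [oː] (rule 1); /o/ → [oː] (rule 1); /o/ → [oː] (rule 1).
All other segments surface unchanged.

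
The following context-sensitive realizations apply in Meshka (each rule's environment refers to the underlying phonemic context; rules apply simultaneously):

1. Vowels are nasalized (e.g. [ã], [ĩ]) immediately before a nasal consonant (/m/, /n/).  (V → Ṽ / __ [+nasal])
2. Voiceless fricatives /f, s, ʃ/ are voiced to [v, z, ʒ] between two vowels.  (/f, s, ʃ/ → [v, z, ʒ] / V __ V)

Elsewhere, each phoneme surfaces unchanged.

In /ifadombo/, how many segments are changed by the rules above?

Segments that undergo a rule: /f/ → [v] (rule 2); /o/ → [õ] (rule 1).
All other segments surface unchanged.

2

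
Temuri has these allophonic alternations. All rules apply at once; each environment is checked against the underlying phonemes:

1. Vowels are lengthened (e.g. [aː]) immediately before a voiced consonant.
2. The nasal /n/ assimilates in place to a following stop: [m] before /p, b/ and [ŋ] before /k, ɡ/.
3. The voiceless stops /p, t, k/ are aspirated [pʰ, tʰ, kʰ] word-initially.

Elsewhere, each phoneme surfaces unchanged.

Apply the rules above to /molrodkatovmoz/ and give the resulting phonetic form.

/o/ meets the environment for rule 1 (before a voiced consonant) → [oː].
Rule 1 applies to /o/ (between /r/ and /d/: before a voiced consonant) → [oː].
/k/ (between /d/ and /a/) is in the target of rule 3 but the environment (word-initially) is not met → [k].
/a/ (between /k/ and /t/): rule 1 targets it, but not before a voiced consonant → unchanged [a].
/t/ (between /a/ and /o/): rule 3 targets it, but not word-initially → unchanged [t].
/o/ meets the environment for rule 1 (before a voiced consonant) → [oː].
/o/ (between /m/ and /z/): before a voiced consonant, so rule 1 applies → [oː].

[moːlroːdkatoːvmoːz]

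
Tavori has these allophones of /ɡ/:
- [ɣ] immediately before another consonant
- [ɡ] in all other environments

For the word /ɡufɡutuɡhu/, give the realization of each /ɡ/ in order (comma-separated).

[ɡ], [ɡ], [ɣ]

Occurrence 1 (position 1): no conditioning environment matches → elsewhere allophone [ɡ].
Occurrence 2 (position 4): no conditioning environment matches → elsewhere allophone [ɡ].
Occurrence 3 (position 8): immediately before another consonant → [ɣ].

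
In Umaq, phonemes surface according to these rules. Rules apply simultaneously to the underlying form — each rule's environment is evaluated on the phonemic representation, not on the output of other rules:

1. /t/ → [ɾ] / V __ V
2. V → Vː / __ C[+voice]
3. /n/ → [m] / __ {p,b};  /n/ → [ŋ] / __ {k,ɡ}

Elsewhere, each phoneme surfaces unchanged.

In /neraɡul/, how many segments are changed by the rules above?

3

Segments that undergo a rule: /e/ → [eː] (rule 2); /a/ → [aː] (rule 2); /u/ → [uː] (rule 2).
All other segments surface unchanged.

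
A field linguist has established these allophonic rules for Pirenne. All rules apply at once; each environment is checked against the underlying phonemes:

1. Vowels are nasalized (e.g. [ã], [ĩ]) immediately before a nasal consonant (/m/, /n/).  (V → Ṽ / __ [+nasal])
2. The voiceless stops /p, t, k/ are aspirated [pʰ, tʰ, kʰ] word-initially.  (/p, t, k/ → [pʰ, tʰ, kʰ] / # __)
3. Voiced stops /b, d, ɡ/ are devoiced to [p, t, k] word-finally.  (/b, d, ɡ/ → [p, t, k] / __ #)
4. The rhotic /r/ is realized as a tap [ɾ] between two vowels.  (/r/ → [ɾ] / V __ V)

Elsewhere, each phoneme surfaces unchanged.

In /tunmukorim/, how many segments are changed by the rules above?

Segments that undergo a rule: /t/ → [tʰ] (rule 2); /u/ → [ũ] (rule 1); /r/ → [ɾ] (rule 4); /i/ → [ĩ] (rule 1).
All other segments surface unchanged.

4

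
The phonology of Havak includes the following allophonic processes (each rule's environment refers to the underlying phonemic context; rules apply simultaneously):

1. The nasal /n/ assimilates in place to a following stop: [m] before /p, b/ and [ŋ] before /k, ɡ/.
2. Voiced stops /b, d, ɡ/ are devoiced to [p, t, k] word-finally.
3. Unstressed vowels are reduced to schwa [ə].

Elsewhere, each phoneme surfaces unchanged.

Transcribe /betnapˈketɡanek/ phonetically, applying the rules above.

[bətnəpˈketɡənək]

/b/ (word-initial) is in the target of rule 2 but the environment (word-finally) is not met → [b].
/e/ meets the environment for rule 3 (in an unstressed syllable) → [ə].
/n/ — between /t/ and /a/; rule 1 does not apply here → [n].
/a/ — between /n/ and /p/, in an unstressed syllable — surfaces as [ə] (rule 3).
/e/ (between /k/ and /t/) is in the target of rule 3 but the environment (in an unstressed syllable) is not met → [e].
/ɡ/ — between /t/ and /a/; rule 2 does not apply here → [ɡ].
/a/ — between /ɡ/ and /n/, in an unstressed syllable — surfaces as [ə] (rule 3).
/n/ (between /a/ and /e/) fails the environment for rule 1, so it stays [n].
/e/ meets the environment for rule 3 (in an unstressed syllable) → [ə].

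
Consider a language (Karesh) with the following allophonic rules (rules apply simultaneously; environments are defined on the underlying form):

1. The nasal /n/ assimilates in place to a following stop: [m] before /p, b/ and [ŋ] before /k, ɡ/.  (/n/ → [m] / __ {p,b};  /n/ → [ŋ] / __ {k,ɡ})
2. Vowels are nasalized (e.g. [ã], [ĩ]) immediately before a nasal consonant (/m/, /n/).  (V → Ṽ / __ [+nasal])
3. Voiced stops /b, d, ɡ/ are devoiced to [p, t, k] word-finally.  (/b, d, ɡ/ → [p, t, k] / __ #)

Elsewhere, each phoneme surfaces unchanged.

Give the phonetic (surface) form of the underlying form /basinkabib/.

[basĩŋkabip]

/b/ — word-initial; rule 3 does not apply here → [b].
/a/ (between /b/ and /s/): rule 2 targets it, but not before a nasal consonant → unchanged [a].
/i/ — between /s/ and /n/, before a nasal consonant — surfaces as [ĩ] (rule 2).
Rule 1 applies to /n/ (between /i/ and /k/: before a labial or velar stop) → [ŋ].
/a/ (between /k/ and /b/) fails the environment for rule 2, so it stays [a].
/b/ (between /a/ and /i/): rule 3 targets it, but not word-finally → unchanged [b].
/i/ (between /b/ and /b/) is in the target of rule 2 but the environment (before a nasal consonant) is not met → [i].
/b/ (word-final): word-finally, so rule 3 applies → [p].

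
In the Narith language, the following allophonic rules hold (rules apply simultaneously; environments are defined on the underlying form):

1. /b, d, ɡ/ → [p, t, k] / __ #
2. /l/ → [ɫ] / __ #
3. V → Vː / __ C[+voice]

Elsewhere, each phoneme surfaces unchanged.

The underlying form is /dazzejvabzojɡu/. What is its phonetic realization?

[daːzzeːjvaːbzoːjɡu]

/d/ (word-initial) is in the target of rule 1 but the environment (word-finally) is not met → [d].
/a/ (between /d/ and /z/) occurs before a voiced consonant → [aː] by rule 3.
/z/ (between /a/ and /z/) is unaffected → [z].
/z/ stays [z].
/e/ — between /z/ and /j/, before a voiced consonant — surfaces as [eː] (rule 3).
/j/ (between /e/ and /v/): no rule targets it → [j].
/v/ (between /j/ and /a/) is unaffected → [v].
Rule 3 applies to /a/ (between /v/ and /b/: before a voiced consonant) → [aː].
/b/ — between /a/ and /z/; rule 1 does not apply here → [b].
/z/ (between /b/ and /o/) is unaffected → [z].
/o/ — between /z/ and /j/, before a voiced consonant — surfaces as [oː] (rule 3).
/j/ — not in any rule's target class → [j].
/ɡ/ — between /j/ and /u/; rule 1 does not apply here → [ɡ].
/u/ — word-final; rule 3 does not apply here → [u].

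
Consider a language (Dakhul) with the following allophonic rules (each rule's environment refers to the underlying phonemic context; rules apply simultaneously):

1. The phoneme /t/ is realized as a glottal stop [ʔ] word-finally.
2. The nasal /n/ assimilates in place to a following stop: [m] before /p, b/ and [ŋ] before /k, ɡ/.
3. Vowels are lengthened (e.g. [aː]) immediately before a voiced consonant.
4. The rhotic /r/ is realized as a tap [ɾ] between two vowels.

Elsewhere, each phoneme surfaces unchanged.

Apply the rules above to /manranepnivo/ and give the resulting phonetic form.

/m/ — not in any rule's target class → [m].
Rule 3 applies to /a/ (between /m/ and /n/: before a voiced consonant) → [aː].
/n/ (between /a/ and /r/) is in the target of rule 2 but the environment (before a labial or velar stop) is not met → [n].
/r/ (between /n/ and /a/) is in the target of rule 4 but the environment (between two vowels) is not met → [r].
Rule 3 applies to /a/ (between /r/ and /n/: before a voiced consonant) → [aː].
/n/ — between /a/ and /e/; rule 2 does not apply here → [n].
/e/ (between /n/ and /p/): rule 3 targets it, but not before a voiced consonant → unchanged [e].
/p/ (between /e/ and /n/) is unaffected → [p].
/n/ (between /p/ and /i/): rule 2 targets it, but not before a labial or velar stop → unchanged [n].
/i/ meets the environment for rule 3 (before a voiced consonant) → [iː].
/v/ (between /i/ and /o/): no rule targets it → [v].
/o/ — word-final; rule 3 does not apply here → [o].

[maːnraːnepniːvo]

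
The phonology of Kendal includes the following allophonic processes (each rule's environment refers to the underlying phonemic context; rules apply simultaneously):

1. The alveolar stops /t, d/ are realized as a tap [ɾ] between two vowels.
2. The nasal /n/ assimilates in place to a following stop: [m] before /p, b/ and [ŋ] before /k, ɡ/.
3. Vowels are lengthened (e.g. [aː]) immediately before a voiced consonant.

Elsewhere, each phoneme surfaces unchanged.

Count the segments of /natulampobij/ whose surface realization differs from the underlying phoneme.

Segments that undergo a rule: /t/ → [ɾ] (rule 1); /u/ → [uː] (rule 3); /a/ → [aː] (rule 3); /o/ → [oː] (rule 3); /i/ → [iː] (rule 3).
All other segments surface unchanged.

5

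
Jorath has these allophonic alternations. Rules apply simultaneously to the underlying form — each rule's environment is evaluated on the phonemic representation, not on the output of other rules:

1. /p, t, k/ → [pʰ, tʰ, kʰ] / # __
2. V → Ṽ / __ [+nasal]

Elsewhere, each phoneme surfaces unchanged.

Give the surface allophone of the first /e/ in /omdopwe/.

[e]

/e/ (word-final) is in the target of rule 2 but the environment (before a nasal consonant) is not met → [e].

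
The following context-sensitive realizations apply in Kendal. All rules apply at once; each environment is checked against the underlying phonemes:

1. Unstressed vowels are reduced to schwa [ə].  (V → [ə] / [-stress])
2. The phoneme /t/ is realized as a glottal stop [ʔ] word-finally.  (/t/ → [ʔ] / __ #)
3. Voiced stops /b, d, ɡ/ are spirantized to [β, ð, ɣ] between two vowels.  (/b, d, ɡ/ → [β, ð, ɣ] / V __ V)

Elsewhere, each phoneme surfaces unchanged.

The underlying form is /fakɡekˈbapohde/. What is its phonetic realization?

[fəkɡəkˈbapəhdə]

/a/ (between /f/ and /k/): in an unstressed syllable, so rule 1 applies → [ə].
/ɡ/ (between /k/ and /e/) is in the target of rule 3 but the environment (between two vowels) is not met → [ɡ].
/e/ (between /ɡ/ and /k/): in an unstressed syllable, so rule 1 applies → [ə].
/b/ (between /k/ and /a/) fails the environment for rule 3, so it stays [b].
/a/ (between /b/ and /p/) is in the target of rule 1 but the environment (in an unstressed syllable) is not met → [a].
/o/ (between /p/ and /h/): in an unstressed syllable, so rule 1 applies → [ə].
/d/ (between /h/ and /e/) fails the environment for rule 3, so it stays [d].
/e/ meets the environment for rule 1 (in an unstressed syllable) → [ə].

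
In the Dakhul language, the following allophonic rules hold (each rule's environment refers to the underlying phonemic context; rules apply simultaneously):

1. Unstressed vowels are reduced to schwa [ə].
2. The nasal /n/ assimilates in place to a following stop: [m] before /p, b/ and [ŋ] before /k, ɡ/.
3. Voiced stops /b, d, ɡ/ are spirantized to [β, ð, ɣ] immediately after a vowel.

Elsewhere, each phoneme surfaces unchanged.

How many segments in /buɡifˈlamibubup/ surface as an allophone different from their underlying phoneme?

8

Segments that undergo a rule: /u/ → [ə] (rule 1); /ɡ/ → [ɣ] (rule 3); /i/ → [ə] (rule 1); /i/ → [ə] (rule 1); /b/ → [β] (rule 3); /u/ → [ə] (rule 1); /b/ → [β] (rule 3); /u/ → [ə] (rule 1).
All other segments surface unchanged.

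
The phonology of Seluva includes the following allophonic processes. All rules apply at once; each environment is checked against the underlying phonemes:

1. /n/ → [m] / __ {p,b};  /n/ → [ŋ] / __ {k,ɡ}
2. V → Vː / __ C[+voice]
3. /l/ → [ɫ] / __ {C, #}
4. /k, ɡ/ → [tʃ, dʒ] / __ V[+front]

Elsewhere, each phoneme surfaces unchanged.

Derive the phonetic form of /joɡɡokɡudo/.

/j/ stays [j].
/o/ meets the environment for rule 2 (before a voiced consonant) → [oː].
/ɡ/ — between /o/ and /ɡ/; rule 4 does not apply here → [ɡ].
/ɡ/ (between /ɡ/ and /o/) is in the target of rule 4 but the environment (before a front vowel) is not met → [ɡ].
/o/ — between /ɡ/ and /k/; rule 2 does not apply here → [o].
/k/ (between /o/ and /ɡ/) is in the target of rule 4 but the environment (before a front vowel) is not met → [k].
/ɡ/ (between /k/ and /u/) is in the target of rule 4 but the environment (before a front vowel) is not met → [ɡ].
Rule 2 applies to /u/ (between /ɡ/ and /d/: before a voiced consonant) → [uː].
/d/ stays [d].
/o/ (word-final) fails the environment for rule 2, so it stays [o].

[joːɡɡokɡuːdo]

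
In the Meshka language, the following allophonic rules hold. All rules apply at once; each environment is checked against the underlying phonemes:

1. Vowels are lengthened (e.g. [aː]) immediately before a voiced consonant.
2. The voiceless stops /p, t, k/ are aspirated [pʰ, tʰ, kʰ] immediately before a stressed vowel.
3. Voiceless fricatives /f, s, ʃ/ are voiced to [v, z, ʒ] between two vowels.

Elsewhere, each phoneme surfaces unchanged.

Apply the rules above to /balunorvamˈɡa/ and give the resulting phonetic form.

[baːluːnoːrvaːmˈɡa]

/b/ (word-initial): no rule targets it → [b].
/a/ (between /b/ and /l/) occurs before a voiced consonant → [aː] by rule 1.
/l/ — not in any rule's target class → [l].
Rule 1 applies to /u/ (between /l/ and /n/: before a voiced consonant) → [uː].
/n/ — not in any rule's target class → [n].
/o/ (between /n/ and /r/): before a voiced consonant, so rule 1 applies → [oː].
/r/ stays [r].
/v/ stays [v].
/a/ (between /v/ and /m/) occurs before a voiced consonant → [aː] by rule 1.
/m/ — not in any rule's target class → [m].
/ɡ/ stays [ɡ].
/a/ — word-final; rule 1 does not apply here → [a].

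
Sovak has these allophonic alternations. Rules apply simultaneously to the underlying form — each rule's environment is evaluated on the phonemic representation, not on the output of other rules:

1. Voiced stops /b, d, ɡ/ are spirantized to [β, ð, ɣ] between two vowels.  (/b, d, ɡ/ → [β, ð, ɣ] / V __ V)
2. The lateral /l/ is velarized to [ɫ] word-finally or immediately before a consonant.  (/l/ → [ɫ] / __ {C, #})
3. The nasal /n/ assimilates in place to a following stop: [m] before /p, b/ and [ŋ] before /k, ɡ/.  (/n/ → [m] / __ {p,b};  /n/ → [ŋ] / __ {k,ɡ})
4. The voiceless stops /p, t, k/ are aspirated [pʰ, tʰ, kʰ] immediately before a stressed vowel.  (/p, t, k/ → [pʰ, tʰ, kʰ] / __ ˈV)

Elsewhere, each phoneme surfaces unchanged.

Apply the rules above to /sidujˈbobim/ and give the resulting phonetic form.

/s/ (word-initial): no rule targets it → [s].
/i/ — not in any rule's target class → [i].
/d/ — between /i/ and /u/, between two vowels — surfaces as [ð] (rule 1).
/u/ — not in any rule's target class → [u].
/j/ (between /u/ and /b/): no rule targets it → [j].
/b/ — between /j/ and /o/; rule 1 does not apply here → [b].
/o/ stays [o].
/b/ meets the environment for rule 1 (between two vowels) → [β].
/i/ (between /b/ and /m/): no rule targets it → [i].
/m/ stays [m].

[siðujˈboβim]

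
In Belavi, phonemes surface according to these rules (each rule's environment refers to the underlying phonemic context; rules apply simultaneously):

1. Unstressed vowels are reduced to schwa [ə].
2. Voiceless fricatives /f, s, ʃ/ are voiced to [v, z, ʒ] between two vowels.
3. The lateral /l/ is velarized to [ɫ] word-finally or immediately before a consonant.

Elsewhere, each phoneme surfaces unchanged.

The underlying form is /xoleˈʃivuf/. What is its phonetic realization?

/x/ (word-initial) is unaffected → [x].
Rule 1 applies to /o/ (between /x/ and /l/: in an unstressed syllable) → [ə].
/l/ (between /o/ and /e/): rule 3 targets it, but not word-finally or immediately before a consonant → unchanged [l].
/e/ (between /l/ and /ʃ/) occurs in an unstressed syllable → [ə] by rule 1.
/ʃ/ (between /e/ and /i/) occurs between two vowels → [ʒ] by rule 2.
/i/ (between /ʃ/ and /v/) fails the environment for rule 1, so it stays [i].
/v/ (between /i/ and /u/) is unaffected → [v].
/u/ — between /v/ and /f/, in an unstressed syllable — surfaces as [ə] (rule 1).
/f/ (word-final) is in the target of rule 2 but the environment (between two vowels) is not met → [f].

[xələˈʒivəf]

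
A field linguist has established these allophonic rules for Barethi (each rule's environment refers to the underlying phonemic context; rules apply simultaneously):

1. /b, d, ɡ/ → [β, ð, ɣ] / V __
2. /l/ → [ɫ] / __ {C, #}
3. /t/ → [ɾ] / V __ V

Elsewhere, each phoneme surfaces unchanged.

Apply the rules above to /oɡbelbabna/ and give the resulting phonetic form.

[oɣbeɫbaβna]

/ɡ/ meets the environment for rule 1 (immediately after a vowel) → [ɣ].
/b/ (between /ɡ/ and /e/) is in the target of rule 1 but the environment (immediately after a vowel) is not met → [b].
/l/ (between /e/ and /b/) occurs word-finally or immediately before a consonant → [ɫ] by rule 2.
/b/ (between /l/ and /a/): rule 1 targets it, but not immediately after a vowel → unchanged [b].
/b/ (between /a/ and /n/) occurs immediately after a vowel → [β] by rule 1.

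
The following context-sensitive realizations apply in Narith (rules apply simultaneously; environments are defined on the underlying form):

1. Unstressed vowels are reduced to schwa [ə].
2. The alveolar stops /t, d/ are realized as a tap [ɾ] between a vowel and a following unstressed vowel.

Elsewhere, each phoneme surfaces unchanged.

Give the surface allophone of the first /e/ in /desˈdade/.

Rule 1 applies to /e/ (between /d/ and /s/: in an unstressed syllable) → [ə].

[ə]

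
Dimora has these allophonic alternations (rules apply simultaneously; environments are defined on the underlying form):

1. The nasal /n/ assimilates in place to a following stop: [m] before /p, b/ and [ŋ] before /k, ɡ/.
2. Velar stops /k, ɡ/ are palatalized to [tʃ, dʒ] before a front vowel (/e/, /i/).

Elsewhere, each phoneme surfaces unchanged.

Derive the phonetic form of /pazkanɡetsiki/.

/k/ — between /z/ and /a/; rule 2 does not apply here → [k].
/n/ — between /a/ and /ɡ/, before a labial or velar stop — surfaces as [ŋ] (rule 1).
Rule 2 applies to /ɡ/ (between /n/ and /e/: before a front vowel) → [dʒ].
/k/ (between /i/ and /i/) occurs before a front vowel → [tʃ] by rule 2.

[pazkaŋdʒetsitʃi]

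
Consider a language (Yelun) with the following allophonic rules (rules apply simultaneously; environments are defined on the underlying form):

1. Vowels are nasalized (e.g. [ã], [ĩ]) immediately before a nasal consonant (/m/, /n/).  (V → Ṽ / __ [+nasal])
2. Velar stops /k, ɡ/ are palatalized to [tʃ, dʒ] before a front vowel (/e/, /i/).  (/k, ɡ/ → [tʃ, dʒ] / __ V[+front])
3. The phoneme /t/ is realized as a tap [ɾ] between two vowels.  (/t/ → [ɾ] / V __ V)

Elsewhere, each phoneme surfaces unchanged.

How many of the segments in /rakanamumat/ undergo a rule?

3

Segments that undergo a rule: /a/ → [ã] (rule 1); /a/ → [ã] (rule 1); /u/ → [ũ] (rule 1).
All other segments surface unchanged.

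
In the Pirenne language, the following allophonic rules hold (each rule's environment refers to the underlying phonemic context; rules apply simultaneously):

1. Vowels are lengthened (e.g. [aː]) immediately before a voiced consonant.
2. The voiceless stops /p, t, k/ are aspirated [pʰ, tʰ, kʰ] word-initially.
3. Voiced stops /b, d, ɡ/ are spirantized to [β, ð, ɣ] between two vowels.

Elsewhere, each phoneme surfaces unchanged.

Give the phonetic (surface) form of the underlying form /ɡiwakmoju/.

/ɡ/ (word-initial) fails the environment for rule 3, so it stays [ɡ].
Rule 1 applies to /i/ (between /ɡ/ and /w/: before a voiced consonant) → [iː].
/w/ — not in any rule's target class → [w].
/a/ — between /w/ and /k/; rule 1 does not apply here → [a].
/k/ — between /a/ and /m/; rule 2 does not apply here → [k].
/m/ stays [m].
/o/ — between /m/ and /j/, before a voiced consonant — surfaces as [oː] (rule 1).
/j/ (between /o/ and /u/): no rule targets it → [j].
/u/ (word-final) is in the target of rule 1 but the environment (before a voiced consonant) is not met → [u].

[ɡiːwakmoːju]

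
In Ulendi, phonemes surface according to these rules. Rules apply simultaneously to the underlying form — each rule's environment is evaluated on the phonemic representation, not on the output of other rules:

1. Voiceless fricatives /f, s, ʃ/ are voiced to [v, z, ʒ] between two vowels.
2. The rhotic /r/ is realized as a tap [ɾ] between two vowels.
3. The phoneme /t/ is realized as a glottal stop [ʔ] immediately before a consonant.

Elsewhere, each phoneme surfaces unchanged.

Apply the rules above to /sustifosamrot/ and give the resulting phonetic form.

/s/ (word-initial) fails the environment for rule 1, so it stays [s].
/u/ stays [u].
/s/ (between /u/ and /t/) is in the target of rule 1 but the environment (between two vowels) is not met → [s].
/t/ (between /s/ and /i/): rule 3 targets it, but not immediately before a consonant → unchanged [t].
/i/ — not in any rule's target class → [i].
/f/ — between /i/ and /o/, between two vowels — surfaces as [v] (rule 1).
/o/ stays [o].
/s/ meets the environment for rule 1 (between two vowels) → [z].
/a/ stays [a].
/m/ (between /a/ and /r/): no rule targets it → [m].
/r/ — between /m/ and /o/; rule 2 does not apply here → [r].
/o/ — not in any rule's target class → [o].
/t/ — word-final; rule 3 does not apply here → [t].

[sustivozamrot]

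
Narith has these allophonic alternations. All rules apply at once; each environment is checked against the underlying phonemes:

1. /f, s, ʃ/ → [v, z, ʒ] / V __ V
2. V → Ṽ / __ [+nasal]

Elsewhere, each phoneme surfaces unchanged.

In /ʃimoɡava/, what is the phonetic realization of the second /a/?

/a/ (word-final) fails the environment for rule 2, so it stays [a].

[a]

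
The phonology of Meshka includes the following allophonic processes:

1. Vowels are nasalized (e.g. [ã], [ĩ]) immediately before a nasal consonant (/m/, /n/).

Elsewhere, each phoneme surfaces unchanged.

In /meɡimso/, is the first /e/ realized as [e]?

/e/ (between /m/ and /ɡ/) fails the environment for rule 1, so it stays [e].
The actual realization is [e], which matches [e].

Yes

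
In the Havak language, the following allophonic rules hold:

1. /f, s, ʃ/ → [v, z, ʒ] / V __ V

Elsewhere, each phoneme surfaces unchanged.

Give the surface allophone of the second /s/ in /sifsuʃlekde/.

/s/ (between /f/ and /u/) is in the target of rule 1 but the environment (between two vowels) is not met → [s].

[s]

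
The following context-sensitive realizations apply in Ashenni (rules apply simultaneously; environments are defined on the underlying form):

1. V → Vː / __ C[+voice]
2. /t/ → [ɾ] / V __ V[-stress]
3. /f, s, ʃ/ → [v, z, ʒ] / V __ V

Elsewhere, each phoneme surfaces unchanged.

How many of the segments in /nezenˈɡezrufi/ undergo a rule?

Segments that undergo a rule: /e/ → [eː] (rule 1); /e/ → [eː] (rule 1); /e/ → [eː] (rule 1); /f/ → [v] (rule 3).
All other segments surface unchanged.

4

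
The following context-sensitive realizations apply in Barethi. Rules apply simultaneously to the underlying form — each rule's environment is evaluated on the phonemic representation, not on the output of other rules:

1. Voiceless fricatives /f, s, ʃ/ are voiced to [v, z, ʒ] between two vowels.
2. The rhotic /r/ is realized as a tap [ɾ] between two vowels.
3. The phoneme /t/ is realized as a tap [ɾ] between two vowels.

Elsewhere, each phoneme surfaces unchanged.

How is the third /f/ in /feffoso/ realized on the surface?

[f]

/f/ (between /f/ and /o/) fails the environment for rule 1, so it stays [f].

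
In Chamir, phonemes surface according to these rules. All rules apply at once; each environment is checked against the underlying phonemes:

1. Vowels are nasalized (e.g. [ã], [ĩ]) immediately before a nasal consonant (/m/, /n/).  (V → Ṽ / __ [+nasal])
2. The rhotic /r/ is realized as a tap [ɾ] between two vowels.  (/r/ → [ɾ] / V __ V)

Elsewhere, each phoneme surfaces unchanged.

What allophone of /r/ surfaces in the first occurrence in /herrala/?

[r]

/r/ (between /e/ and /r/): rule 2 targets it, but not between two vowels → unchanged [r].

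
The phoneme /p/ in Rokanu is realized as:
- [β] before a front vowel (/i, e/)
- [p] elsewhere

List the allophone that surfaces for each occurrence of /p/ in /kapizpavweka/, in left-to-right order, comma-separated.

Occurrence 1 (position 3): before a front vowel (/i, e/) → [β].
Occurrence 2 (position 6): no conditioning environment matches → elsewhere allophone [p].

[β], [p]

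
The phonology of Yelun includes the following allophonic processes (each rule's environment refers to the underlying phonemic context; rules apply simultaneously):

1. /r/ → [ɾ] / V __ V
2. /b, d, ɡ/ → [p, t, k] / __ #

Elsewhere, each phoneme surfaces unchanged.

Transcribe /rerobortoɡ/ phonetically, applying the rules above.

[reɾobortok]

/r/ (word-initial) fails the environment for rule 1, so it stays [r].
/e/ — not in any rule's target class → [e].
Rule 1 applies to /r/ (between /e/ and /o/: between two vowels) → [ɾ].
/o/ stays [o].
/b/ (between /o/ and /o/) fails the environment for rule 2, so it stays [b].
/o/ stays [o].
/r/ (between /o/ and /t/): rule 1 targets it, but not between two vowels → unchanged [r].
/t/ — not in any rule's target class → [t].
/o/ (between /t/ and /ɡ/) is unaffected → [o].
/ɡ/ — word-final, word-finally — surfaces as [k] (rule 2).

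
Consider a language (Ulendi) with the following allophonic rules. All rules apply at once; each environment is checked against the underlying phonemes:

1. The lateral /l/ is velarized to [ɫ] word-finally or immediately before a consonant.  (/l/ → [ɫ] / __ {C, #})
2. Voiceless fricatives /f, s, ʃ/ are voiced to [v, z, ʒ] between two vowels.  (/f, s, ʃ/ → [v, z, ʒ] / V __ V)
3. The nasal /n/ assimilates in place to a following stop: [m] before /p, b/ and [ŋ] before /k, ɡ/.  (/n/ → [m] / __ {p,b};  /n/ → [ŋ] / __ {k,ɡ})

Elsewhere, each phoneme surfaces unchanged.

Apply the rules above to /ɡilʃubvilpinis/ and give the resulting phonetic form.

[ɡiɫʃubviɫpinis]

/ɡ/ (word-initial): no rule targets it → [ɡ].
/i/ (between /ɡ/ and /l/) is unaffected → [i].
/l/ meets the environment for rule 1 (word-finally or immediately before a consonant) → [ɫ].
/ʃ/ — between /l/ and /u/; rule 2 does not apply here → [ʃ].
/u/ stays [u].
/b/ (between /u/ and /v/) is unaffected → [b].
/v/ (between /b/ and /i/) is unaffected → [v].
/i/ (between /v/ and /l/): no rule targets it → [i].
/l/ (between /i/ and /p/): word-finally or immediately before a consonant, so rule 1 applies → [ɫ].
/p/ (between /l/ and /i/): no rule targets it → [p].
/i/ stays [i].
/n/ (between /i/ and /i/) is in the target of rule 3 but the environment (before a labial or velar stop) is not met → [n].
/i/ (between /n/ and /s/): no rule targets it → [i].
/s/ (word-final) is in the target of rule 2 but the environment (between two vowels) is not met → [s].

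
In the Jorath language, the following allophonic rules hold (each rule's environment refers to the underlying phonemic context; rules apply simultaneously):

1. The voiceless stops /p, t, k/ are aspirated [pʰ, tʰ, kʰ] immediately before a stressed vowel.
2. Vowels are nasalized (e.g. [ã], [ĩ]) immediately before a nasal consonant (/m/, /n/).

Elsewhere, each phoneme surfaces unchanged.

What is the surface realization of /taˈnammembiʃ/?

/t/ — word-initial; rule 1 does not apply here → [t].
/a/ meets the environment for rule 2 (before a nasal consonant) → [ã].
/a/ (between /n/ and /m/): before a nasal consonant, so rule 2 applies → [ã].
Rule 2 applies to /e/ (between /m/ and /m/: before a nasal consonant) → [ẽ].
/i/ (between /b/ and /ʃ/) fails the environment for rule 2, so it stays [i].

[tãˈnãmmẽmbiʃ]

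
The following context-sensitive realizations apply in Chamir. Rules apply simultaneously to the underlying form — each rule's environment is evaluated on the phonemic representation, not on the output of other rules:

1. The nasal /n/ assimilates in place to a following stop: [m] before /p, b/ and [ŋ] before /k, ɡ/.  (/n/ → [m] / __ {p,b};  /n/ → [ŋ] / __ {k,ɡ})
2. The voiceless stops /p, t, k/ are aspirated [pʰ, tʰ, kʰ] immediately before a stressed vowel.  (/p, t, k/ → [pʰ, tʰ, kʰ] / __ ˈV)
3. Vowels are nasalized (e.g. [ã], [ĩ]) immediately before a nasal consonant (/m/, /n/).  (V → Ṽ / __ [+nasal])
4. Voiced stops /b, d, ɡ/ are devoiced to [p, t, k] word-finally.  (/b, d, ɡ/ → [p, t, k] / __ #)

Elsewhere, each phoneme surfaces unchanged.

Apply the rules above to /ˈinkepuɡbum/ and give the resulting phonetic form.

[ˈĩŋkepuɡbũm]

/i/ meets the environment for rule 3 (before a nasal consonant) → [ĩ].
/n/ — between /i/ and /k/, before a labial or velar stop — surfaces as [ŋ] (rule 1).
/k/ (between /n/ and /e/): rule 2 targets it, but not immediately before a stressed vowel → unchanged [k].
/e/ (between /k/ and /p/) fails the environment for rule 3, so it stays [e].
/p/ (between /e/ and /u/) fails the environment for rule 2, so it stays [p].
/u/ (between /p/ and /ɡ/) is in the target of rule 3 but the environment (before a nasal consonant) is not met → [u].
/ɡ/ (between /u/ and /b/) fails the environment for rule 4, so it stays [ɡ].
/b/ (between /ɡ/ and /u/): rule 4 targets it, but not word-finally → unchanged [b].
/u/ (between /b/ and /m/): before a nasal consonant, so rule 3 applies → [ũ].
/m/ — not in any rule's target class → [m].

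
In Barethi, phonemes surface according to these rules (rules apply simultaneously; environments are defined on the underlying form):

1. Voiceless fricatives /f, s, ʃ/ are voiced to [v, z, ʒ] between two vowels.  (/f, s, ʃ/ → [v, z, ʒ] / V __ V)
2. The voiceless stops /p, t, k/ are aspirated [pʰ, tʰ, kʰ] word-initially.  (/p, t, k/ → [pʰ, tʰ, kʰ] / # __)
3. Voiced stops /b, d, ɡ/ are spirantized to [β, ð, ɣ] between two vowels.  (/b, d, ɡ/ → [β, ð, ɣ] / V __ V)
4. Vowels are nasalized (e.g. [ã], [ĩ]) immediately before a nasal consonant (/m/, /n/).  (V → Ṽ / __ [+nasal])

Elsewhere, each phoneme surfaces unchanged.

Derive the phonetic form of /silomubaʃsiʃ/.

[silõmuβaʃsiʃ]

/s/ (word-initial): rule 1 targets it, but not between two vowels → unchanged [s].
/i/ (between /s/ and /l/) fails the environment for rule 4, so it stays [i].
/l/ stays [l].
/o/ — between /l/ and /m/, before a nasal consonant — surfaces as [õ] (rule 4).
/m/ stays [m].
/u/ (between /m/ and /b/) fails the environment for rule 4, so it stays [u].
/b/ meets the environment for rule 3 (between two vowels) → [β].
/a/ (between /b/ and /ʃ/): rule 4 targets it, but not before a nasal consonant → unchanged [a].
/ʃ/ (between /a/ and /s/) is in the target of rule 1 but the environment (between two vowels) is not met → [ʃ].
/s/ (between /ʃ/ and /i/): rule 1 targets it, but not between two vowels → unchanged [s].
/i/ — between /s/ and /ʃ/; rule 4 does not apply here → [i].
/ʃ/ (word-final) fails the environment for rule 1, so it stays [ʃ].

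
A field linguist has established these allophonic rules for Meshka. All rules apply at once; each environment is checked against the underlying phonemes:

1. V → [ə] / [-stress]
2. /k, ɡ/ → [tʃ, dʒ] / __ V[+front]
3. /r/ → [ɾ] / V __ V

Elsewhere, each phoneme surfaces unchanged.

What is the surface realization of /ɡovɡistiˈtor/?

/ɡ/ (word-initial): rule 2 targets it, but not before a front vowel → unchanged [ɡ].
/o/ meets the environment for rule 1 (in an unstressed syllable) → [ə].
/v/ — not in any rule's target class → [v].
/ɡ/ (between /v/ and /i/) occurs before a front vowel → [dʒ] by rule 2.
Rule 1 applies to /i/ (between /ɡ/ and /s/: in an unstressed syllable) → [ə].
/s/ — not in any rule's target class → [s].
/t/ (between /s/ and /i/) is unaffected → [t].
/i/ (between /t/ and /t/): in an unstressed syllable, so rule 1 applies → [ə].
/t/ stays [t].
/o/ — between /t/ and /r/; rule 1 does not apply here → [o].
/r/ (word-final) is in the target of rule 3 but the environment (between two vowels) is not met → [r].

[ɡəvdʒəstəˈtor]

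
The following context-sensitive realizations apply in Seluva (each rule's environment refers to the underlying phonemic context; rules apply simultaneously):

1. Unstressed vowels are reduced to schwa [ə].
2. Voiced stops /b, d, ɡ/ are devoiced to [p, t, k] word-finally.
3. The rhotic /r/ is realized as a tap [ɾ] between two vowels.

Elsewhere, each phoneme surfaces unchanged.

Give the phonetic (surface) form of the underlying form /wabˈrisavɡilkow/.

[wəbˈrisəvɡəlkəw]

/a/ — between /w/ and /b/, in an unstressed syllable — surfaces as [ə] (rule 1).
/b/ — between /a/ and /r/; rule 2 does not apply here → [b].
/r/ (between /b/ and /i/) is in the target of rule 3 but the environment (between two vowels) is not met → [r].
/i/ (between /r/ and /s/) fails the environment for rule 1, so it stays [i].
/a/ (between /s/ and /v/) occurs in an unstressed syllable → [ə] by rule 1.
/ɡ/ (between /v/ and /i/) is in the target of rule 2 but the environment (word-finally) is not met → [ɡ].
/i/ (between /ɡ/ and /l/) occurs in an unstressed syllable → [ə] by rule 1.
/o/ (between /k/ and /w/): in an unstressed syllable, so rule 1 applies → [ə].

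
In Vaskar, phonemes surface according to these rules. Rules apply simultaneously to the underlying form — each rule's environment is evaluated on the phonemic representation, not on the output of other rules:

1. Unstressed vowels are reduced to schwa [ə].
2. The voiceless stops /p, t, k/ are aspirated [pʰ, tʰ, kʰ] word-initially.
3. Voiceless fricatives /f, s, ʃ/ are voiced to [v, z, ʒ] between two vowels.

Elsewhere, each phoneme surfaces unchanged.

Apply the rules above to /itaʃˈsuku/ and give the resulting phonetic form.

[ətəʃˈsukə]

/i/ (word-initial): in an unstressed syllable, so rule 1 applies → [ə].
/t/ (between /i/ and /a/) fails the environment for rule 2, so it stays [t].
/a/ (between /t/ and /ʃ/) occurs in an unstressed syllable → [ə] by rule 1.
/ʃ/ — between /a/ and /s/; rule 3 does not apply here → [ʃ].
/s/ (between /ʃ/ and /u/) fails the environment for rule 3, so it stays [s].
/u/ — between /s/ and /k/; rule 1 does not apply here → [u].
/k/ (between /u/ and /u/) fails the environment for rule 2, so it stays [k].
/u/ — word-final, in an unstressed syllable — surfaces as [ə] (rule 1).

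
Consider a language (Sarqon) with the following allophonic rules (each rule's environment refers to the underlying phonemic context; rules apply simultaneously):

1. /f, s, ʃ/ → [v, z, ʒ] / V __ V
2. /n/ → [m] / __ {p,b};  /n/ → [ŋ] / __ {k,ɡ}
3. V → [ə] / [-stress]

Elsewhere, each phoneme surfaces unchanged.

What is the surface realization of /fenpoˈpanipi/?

[fəmpəˈpanəpə]

/f/ — word-initial; rule 1 does not apply here → [f].
/e/ meets the environment for rule 3 (in an unstressed syllable) → [ə].
Rule 2 applies to /n/ (between /e/ and /p/: before a labial or velar stop) → [m].
/o/ (between /p/ and /p/): in an unstressed syllable, so rule 3 applies → [ə].
/a/ (between /p/ and /n/) fails the environment for rule 3, so it stays [a].
/n/ (between /a/ and /i/) fails the environment for rule 2, so it stays [n].
/i/ meets the environment for rule 3 (in an unstressed syllable) → [ə].
/i/ (word-final): in an unstressed syllable, so rule 3 applies → [ə].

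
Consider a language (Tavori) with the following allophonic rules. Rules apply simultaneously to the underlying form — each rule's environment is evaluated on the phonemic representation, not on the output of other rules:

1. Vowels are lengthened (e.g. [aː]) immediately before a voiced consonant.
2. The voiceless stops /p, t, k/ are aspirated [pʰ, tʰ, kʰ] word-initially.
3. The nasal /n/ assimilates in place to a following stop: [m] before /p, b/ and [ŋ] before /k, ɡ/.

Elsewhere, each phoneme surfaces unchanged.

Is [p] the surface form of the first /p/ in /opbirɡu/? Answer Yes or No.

/p/ (between /o/ and /b/) is in the target of rule 2 but the environment (word-initially) is not met → [p].
The actual realization is [p], which matches [p].

Yes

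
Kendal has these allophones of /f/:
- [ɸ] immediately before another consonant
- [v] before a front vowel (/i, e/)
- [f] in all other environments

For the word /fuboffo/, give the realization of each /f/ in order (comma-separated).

[f], [ɸ], [f]

Occurrence 1 (position 1): no conditioning environment matches → elsewhere allophone [f].
Occurrence 2 (position 5): immediately before another consonant → [ɸ].
Occurrence 3 (position 6): no conditioning environment matches → elsewhere allophone [f].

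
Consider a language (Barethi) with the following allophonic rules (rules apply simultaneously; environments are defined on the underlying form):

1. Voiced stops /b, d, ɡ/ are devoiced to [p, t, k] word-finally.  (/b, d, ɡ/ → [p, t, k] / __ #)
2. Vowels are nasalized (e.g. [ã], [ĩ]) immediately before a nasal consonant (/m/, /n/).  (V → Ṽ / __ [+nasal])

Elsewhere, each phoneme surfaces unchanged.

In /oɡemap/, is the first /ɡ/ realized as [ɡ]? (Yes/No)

/ɡ/ (between /o/ and /e/) fails the environment for rule 1, so it stays [ɡ].
The actual realization is [ɡ], which matches [ɡ].

Yes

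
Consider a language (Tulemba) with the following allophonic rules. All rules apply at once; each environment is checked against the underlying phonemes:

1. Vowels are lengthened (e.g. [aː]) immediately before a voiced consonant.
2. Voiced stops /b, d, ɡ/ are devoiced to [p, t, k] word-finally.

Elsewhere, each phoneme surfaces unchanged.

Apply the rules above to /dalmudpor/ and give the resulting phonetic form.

[daːlmuːdpoːr]

/d/ (word-initial) is in the target of rule 2 but the environment (word-finally) is not met → [d].
/a/ meets the environment for rule 1 (before a voiced consonant) → [aː].
/l/ stays [l].
/m/ stays [m].
/u/ — between /m/ and /d/, before a voiced consonant — surfaces as [uː] (rule 1).
/d/ (between /u/ and /p/) is in the target of rule 2 but the environment (word-finally) is not met → [d].
/p/ (between /d/ and /o/) is unaffected → [p].
/o/ meets the environment for rule 1 (before a voiced consonant) → [oː].
/r/ stays [r].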